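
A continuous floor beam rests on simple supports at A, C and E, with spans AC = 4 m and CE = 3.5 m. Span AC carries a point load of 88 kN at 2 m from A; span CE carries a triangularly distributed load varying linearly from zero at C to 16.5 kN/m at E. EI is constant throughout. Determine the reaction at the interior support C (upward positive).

Take M_C as the redundant. Released structure: two simple spans AC and CE with a hinge at C.
Rotations at C on the released spans (each span's end-slope, ×1/EI):
  span AC: point load 88 at a = 2: Pab(L + a)/(6LEI) = 88/EI
  span CE: triangular load, peak 16.5: 7w₀L³/(360EI) = 13.76/EI
  relative rotation θ_0 = (88 + 13.76)/EI = 101.8/EI
A unit hogging moment at C produces rotation L₁/(3EI) + L₂/(3EI) = 2.5/EI.
Compatibility: M_C·(L₁+L₂)/(3EI) = θ_0, giving M_C = 40.7 kN·m (hogging).
Span AC, ΣM about A with M_C applied at C: R_C^{AC}·4 = 176 + 40.7, so R_C^{AC} = 54.18 kN and R_A = 88 − 54.18 = 33.82 kN.
Span CE, ΣM about E: R_C^{CE}·3.5 = 33.69 + 40.7, so R_C^{CE} = 21.25 kN and R_E = 28.88 − 21.25 = 7.621 kN.
R_C = 54.18 + 21.25 = 75.43 kN.

R_C = 75.43 kN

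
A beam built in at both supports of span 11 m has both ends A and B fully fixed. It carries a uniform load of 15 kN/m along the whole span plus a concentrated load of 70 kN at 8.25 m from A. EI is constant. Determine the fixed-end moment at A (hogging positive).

Take the two fixed-end moments M_A, M_B as redundants; the released structure is the simple span AB.
On the primary (simply-supported) span, the end slopes from the loading are:
  at A: UDL 15: wL³/(24EI) = 831.9/EI
  at B: UDL 15: wL³/(24EI) = 831.9/EI
  at A: point load 70 at a = 8.25: Pab(L + b)/(6LEI) = 330.9/EI
  at B: point load 70 at a = 8.25: Pab(L + a)/(6LEI) = 463.2/EI
  θ_A0 = 1163/EI,  θ_B0 = 1295/EI
Flexibility coefficients: a unit moment at one end gives L/(3EI) there and L/(6EI) at the far end, so f₁₁ = f₂₂ = 3.667/EI and f₁₂ = f₂₁ = 1.833/EI.
Compatibility — zero rotation at each built-in end:
  3.667 M_A + 1.833 M_B = 1163
  1.833 M_A + 3.667 M_B = 1295
Solving the pair gives M_A = 187.3 kN·m and M_B = 259.5 kN·m (hogging).

M_A = 187.3 kN·m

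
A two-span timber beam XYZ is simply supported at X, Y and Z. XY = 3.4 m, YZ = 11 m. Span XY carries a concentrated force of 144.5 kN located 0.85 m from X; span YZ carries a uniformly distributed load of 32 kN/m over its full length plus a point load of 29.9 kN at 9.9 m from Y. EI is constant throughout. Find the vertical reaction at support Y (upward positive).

R_Y = 367.5 kN

Release continuity at Y by inserting a hinge; the redundant is the internal moment M_Y. The primary structure is two simply-supported spans XY and YZ.
End slopes at the hinge Y, treating each span as simply supported:
  span XY: point load 144.5 at a = 0.85: Pab(L + a)/(6LEI) = 65.25/EI
  span YZ: UDL 32: wL³/(24EI) = 1775/EI
  span YZ: point load 29.9 at a = 9.9: Pab(L + b)/(6LEI) = 59.7/EI
  relative rotation θ_0 = (65.25 + 1834)/EI = 1900/EI
A unit hogging moment at Y produces rotation L₁/(3EI) + L₂/(3EI) = 4.8/EI.
Slope continuity at Y: θ_0 = M_Y·4.8/EI, so M_Y = 1900/4.8 = 395.8 kN·m (hogging).
Span XY, ΣM about X with M_Y applied at Y: R_Y^{XY}·3.4 = 122.8 + 395.8, so R_Y^{XY} = 152.5 kN and R_X = 144.5 − 152.5 = -8.023 kN.
Span YZ, ΣM about Z: R_Y^{YZ}·11 = 1969 + 395.8, so R_Y^{YZ} = 215 kN and R_Z = 381.9 − 215 = 166.9 kN.
R_Y = 152.5 + 215 = 367.5 kN.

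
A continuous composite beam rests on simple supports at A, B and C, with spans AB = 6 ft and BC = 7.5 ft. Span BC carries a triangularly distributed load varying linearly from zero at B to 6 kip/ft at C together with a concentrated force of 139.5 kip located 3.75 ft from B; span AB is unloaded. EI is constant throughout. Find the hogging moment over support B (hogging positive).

Insert a hinge at B; M_B is the redundant, and each span becomes simply supported.
Rotations at B on the released spans (each span's end-slope, ×1/EI):
  span BC: triangular load, peak 6: 7w₀L³/(360EI) = 49.22/EI
  span BC: point load 139.5 at a = 3.75: Pab(L + b)/(6LEI) = 490.4/EI
  relative rotation θ_0 = (0 + 539.6)/EI = 539.6/EI
A unit hogging moment at B produces rotation L₁/(3EI) + L₂/(3EI) = 4.5/EI.
Slope continuity at B: θ_0 = M_B·4.5/EI, so M_B = 539.6/4.5 = 119.9 kip·ft (hogging).

M_B = 119.9 kip·ft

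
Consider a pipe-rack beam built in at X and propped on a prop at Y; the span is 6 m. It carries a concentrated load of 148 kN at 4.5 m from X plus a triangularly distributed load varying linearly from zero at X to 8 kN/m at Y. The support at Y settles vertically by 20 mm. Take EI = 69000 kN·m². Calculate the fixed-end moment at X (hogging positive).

M_X = 235.9 kN·m

Release the roller at Y. Primary structure: cantilever fixed at X.
Downward deflection at the released point Y due to the loads:
  point load 148 at a = 4.5: Pa²(3L − a)/(6EI) = 6743/EI
  triangular load, peak 8 at the free end: 11w₀L⁴/(120EI) = 950.4/EI
  δ_0 = 7694/EI
Flexibility coefficient — unit upward force at Y: δ_{YY} = L³/(3EI) = 72/EI.
With EI = 69000 kN·m²: δ_0 = 0.1115 m and δ_{YY} = 0.001043 m/kN.
Compatibility — the beam at Y must follow the support down by 0.02 m: δ_0 − R_Y·δ_{YY} = 0.02, so R_Y = (0.1115 − 0.02)/0.001043 = 87.69 kN.
Moment equilibrium about X: M_X = Σ(load moments about X) − R_Y·L = 762 − 87.69×6 = 235.9 kN·m.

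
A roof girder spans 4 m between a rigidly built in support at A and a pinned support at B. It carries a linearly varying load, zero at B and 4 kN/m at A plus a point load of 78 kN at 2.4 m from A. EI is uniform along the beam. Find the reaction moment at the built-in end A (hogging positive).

M_A = 56.68 kN·m

Choose R_B as the redundant. The primary structure is the cantilever fixed at A.
Downward deflection at the released point B due to the loads:
  triangular load, peak 4 at the fixed end: w₀L⁴/(30EI) = 34.13/EI
  point load 78 at a = 2.4: Pa²(3L − a)/(6EI) = 718.8/EI
  δ_0 = 753/EI
Flexibility coefficient — unit upward force at B: δ_{BB} = L³/(3EI) = 21.33/EI.
Compatibility at B: δ_0 − R_B·δ_{BB} = 0, so R_B = 753/21.33 = 35.3 kN.
Moment equilibrium about A: M_A = Σ(load moments about A) − R_B·L = 197.9 − 35.3×4 = 56.68 kN·m.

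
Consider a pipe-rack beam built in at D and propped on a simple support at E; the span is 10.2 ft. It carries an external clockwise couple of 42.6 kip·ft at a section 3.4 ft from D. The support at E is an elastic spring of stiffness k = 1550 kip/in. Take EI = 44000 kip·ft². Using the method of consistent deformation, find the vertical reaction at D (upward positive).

R_D = -3.457 kip

Take the reaction at E as the redundant and release it; the primary structure is a cantilever fixed at D.
Downward deflection at the released point E due to the loads:
  clockwise couple 42.6 at a = 3.4: M₀a(2L − a)/(2EI) = 1231/EI
Flexibility coefficient — unit upward force at E: δ_{EE} = L³/(3EI) = 353.7/EI.
With EI = 44000 kip·ft²: δ_0 = 0.02798 ft and δ_{EE} = 0.008039 ft/kip.
Compatibility — the spring shortens by R_E/k under the reaction it provides: δ_0 − R_E·δ_{EE} = R_E/k. With 1/k = 1/(1550×12) ft/kip = 0.000054 ft/kip, R_E = δ_0 / (δ_{EE} + 1/k) = 0.02798 / (0.008039 + 0.000054) = 3.457 kip.
Vertical equilibrium: R_D = ΣP − R_E = 0 − 3.457 = -3.457 kip.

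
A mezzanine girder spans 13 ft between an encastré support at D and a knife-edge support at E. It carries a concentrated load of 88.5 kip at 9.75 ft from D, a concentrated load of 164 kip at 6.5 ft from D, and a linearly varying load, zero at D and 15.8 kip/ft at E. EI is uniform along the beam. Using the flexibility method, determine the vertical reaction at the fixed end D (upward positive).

R_D = 191.5 kip

Remove the prop at E; the released (primary) structure is a cantilever built in at D.
Primary-structure tip deflection at E by superposition:
  point load 88.5 at a = 9.75: Pa²(3L − a)/(6EI) = 41014/EI
  point load 164 at a = 6.5: Pa²(3L − a)/(6EI) = 37532/EI
  triangular load, peak 15.8 at the free end: 11w₀L⁴/(120EI) = 41366/EI
  δ_0 = 119911/EI
Tip deflection under a unit load at E: L³/(3EI) = 732.3/EI.
The prop prevents deflection at E: R_E = δ_0/δ_{EE} = 119911/732.3 = 163.7 kip.
Vertical equilibrium: R_D = ΣP − R_E = 355.2 − 163.7 = 191.5 kip.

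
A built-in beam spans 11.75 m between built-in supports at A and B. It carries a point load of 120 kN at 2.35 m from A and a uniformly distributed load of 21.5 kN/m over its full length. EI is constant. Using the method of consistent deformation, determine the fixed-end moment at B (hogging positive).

Take the two fixed-end moments M_A, M_B as redundants; the released structure is the simple span AB.
End rotations of the released simple span under the applied load (×1/EI):
  at A: point load 120 at a = 2.35: Pab(L + b)/(6LEI) = 795.2/EI
  at B: point load 120 at a = 2.35: Pab(L + a)/(6LEI) = 530.2/EI
  at A: UDL 21.5: wL³/(24EI) = 1453/EI
  at B: UDL 21.5: wL³/(24EI) = 1453/EI
  θ_A0 = 2248/EI,  θ_B0 = 1983/EI
Flexibility coefficients: a unit moment at one end gives L/(3EI) there and L/(6EI) at the far end, so f₁₁ = f₂₂ = 3.917/EI and f₁₂ = f₂₁ = 1.958/EI.
Compatibility — zero rotation at each built-in end:
  3.917 M_A + 1.958 M_B = 2248
  1.958 M_A + 3.917 M_B = 1983
Solving the pair gives M_A = 427.8 kN·m and M_B = 292.5 kN·m (hogging).

M_B = 292.5 kN·m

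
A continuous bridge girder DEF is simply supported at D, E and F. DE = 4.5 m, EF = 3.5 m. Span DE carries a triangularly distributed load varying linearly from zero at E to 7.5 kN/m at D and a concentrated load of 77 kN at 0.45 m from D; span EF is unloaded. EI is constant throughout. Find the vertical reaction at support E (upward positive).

Release continuity at E by inserting a hinge; the redundant is the internal moment M_E. The primary structure is two simply-supported spans DE and EF.
Rotations at E on the released spans (each span's end-slope, ×1/EI):
  span DE: triangular load, peak 7.5: 7w₀L³/(360EI) = 13.29/EI
  span DE: point load 77 at a = 0.45: Pab(L + a)/(6LEI) = 25.73/EI
  relative rotation θ_0 = (39.02 + 0)/EI = 39.02/EI
A unit hogging moment at E produces rotation L₁/(3EI) + L₂/(3EI) = 2.667/EI.
Compatibility: M_E·(L₁+L₂)/(3EI) = θ_0, giving M_E = 14.63 kN·m (hogging).
Span DE, ΣM about D with M_E applied at E: R_E^{DE}·4.5 = 59.96 + 14.63, so R_E^{DE} = 16.58 kN and R_D = 93.88 − 16.58 = 77.3 kN.
Span EF, ΣM about F: R_E^{EF}·3.5 = 0 + 14.63, so R_E^{EF} = 4.18 kN and R_F = 0 − 4.18 = -4.18 kN.
R_E = 16.58 + 4.18 = 20.76 kN.

R_E = 20.76 kN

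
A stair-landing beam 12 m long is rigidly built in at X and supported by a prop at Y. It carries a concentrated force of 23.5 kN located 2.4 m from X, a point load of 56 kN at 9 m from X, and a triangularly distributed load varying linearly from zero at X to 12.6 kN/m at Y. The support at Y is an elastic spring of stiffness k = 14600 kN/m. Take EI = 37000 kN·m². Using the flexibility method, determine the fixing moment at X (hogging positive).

Choose R_Y as the redundant. The primary structure is the cantilever fixed at X.
Deflection at Y on the released cantilever, summing each load's contribution:
  point load 23.5 at a = 2.4: Pa²(3L − a)/(6EI) = 758/EI
  point load 56 at a = 9: Pa²(3L − a)/(6EI) = 20412/EI
  triangular load, peak 12.6 at the free end: 11w₀L⁴/(120EI) = 23950/EI
  δ_0 = 45120/EI
Tip deflection under a unit load at Y: L³/(3EI) = 576/EI.
With EI = 37000 kN·m²: δ_0 = 1.2195 m and δ_{YY} = 0.015568 m/kN.
Compatibility — the spring shortens by R_Y/k under the reaction it provides: δ_0 − R_Y·δ_{YY} = R_Y/k. With 1/k = 0.000068 m/kN, R_Y = δ_0 / (δ_{YY} + 1/k) = 1.2195 / (0.015568 + 0.000068) = 77.99 kN.
Moment equilibrium about X: M_X = Σ(load moments about X) − R_Y·L = 1165 − 77.99×12 = 229.3 kN·m.

M_X = 229.3 kN·m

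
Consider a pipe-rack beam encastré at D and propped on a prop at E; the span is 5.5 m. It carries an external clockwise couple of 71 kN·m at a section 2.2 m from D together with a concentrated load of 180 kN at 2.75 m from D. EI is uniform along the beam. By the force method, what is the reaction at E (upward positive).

Remove the prop at E; the released (primary) structure is a cantilever built in at D.
Deflection at E on the released cantilever, summing each load's contribution:
  clockwise couple 71 at a = 2.2: M₀a(2L − a)/(2EI) = 687.3/EI
  point load 180 at a = 2.75: Pa²(3L − a)/(6EI) = 3120/EI
  δ_0 = 3807/EI
Tip deflection under a unit load at E: L³/(3EI) = 55.46/EI.
The prop prevents deflection at E: R_E = δ_0/δ_{EE} = 3807/55.46 = 68.64 kN.

R_E = 68.64 kN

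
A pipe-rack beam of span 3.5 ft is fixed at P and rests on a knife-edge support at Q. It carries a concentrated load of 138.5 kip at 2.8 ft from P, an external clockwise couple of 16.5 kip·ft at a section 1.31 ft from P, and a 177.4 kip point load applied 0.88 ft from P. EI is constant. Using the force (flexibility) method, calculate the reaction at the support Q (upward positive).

Release the roller at Q. Primary structure: cantilever fixed at P.
Primary-structure tip deflection at Q by superposition:
  point load 138.5 at a = 2.8: Pa²(3L − a)/(6EI) = 1393/EI
  clockwise couple 16.5 at a = 1.31: M₀a(2L − a)/(2EI) = 61.49/EI
  point load 177.4 at a = 0.88: Pa²(3L − a)/(6EI) = 220.3/EI
  δ_0 = 1675/EI
Tip deflection under a unit load at Q: L³/(3EI) = 14.29/EI.
The prop prevents deflection at Q: R_Q = δ_0/δ_{QQ} = 1675/14.29 = 117.2 kip.

R_Q = 117.2 kip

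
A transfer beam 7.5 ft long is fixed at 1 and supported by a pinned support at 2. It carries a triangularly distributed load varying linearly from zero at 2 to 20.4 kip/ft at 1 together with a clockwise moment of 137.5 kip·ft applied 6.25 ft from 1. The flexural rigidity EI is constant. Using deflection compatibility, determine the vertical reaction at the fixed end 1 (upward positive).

Remove the prop at 2; the released (primary) structure is a cantilever built in at 1.
Primary-structure tip deflection at 2 by superposition:
  triangular load, peak 20.4 at the fixed end: w₀L⁴/(30EI) = 2152/EI
  clockwise couple 137.5 at a = 6.25: M₀a(2L − a)/(2EI) = 3760/EI
  δ_0 = 5911/EI
Tip deflection under a unit load at 2: L³/(3EI) = 140.6/EI.
Compatibility at 2: δ_0 − R_2·δ_{22} = 0, so R_2 = 5911/140.6 = 42.04 kip.
Vertical equilibrium: R_1 = ΣP − R_2 = 76.5 − 42.04 = 34.46 kip.

R_1 = 34.46 kip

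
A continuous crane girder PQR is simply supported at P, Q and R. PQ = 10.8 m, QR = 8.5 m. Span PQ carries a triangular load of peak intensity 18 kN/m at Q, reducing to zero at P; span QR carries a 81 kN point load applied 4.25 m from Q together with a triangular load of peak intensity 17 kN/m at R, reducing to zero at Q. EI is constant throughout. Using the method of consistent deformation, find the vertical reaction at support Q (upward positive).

Release continuity at Q by inserting a hinge; the redundant is the internal moment M_Q. The primary structure is two simply-supported spans PQ and QR.
End slopes at the hinge Q, treating each span as simply supported:
  span PQ: triangular load, peak 18: w₀L³/(45EI) = 503.9/EI
  span QR: point load 81 at a = 4.25: Pab(L + b)/(6LEI) = 365.8/EI
  span QR: triangular load, peak 17: 7w₀L³/(360EI) = 203/EI
  relative rotation θ_0 = (503.9 + 568.8)/EI = 1073/EI
A unit hogging moment at Q produces rotation L₁/(3EI) + L₂/(3EI) = 6.433/EI.
Slope continuity at Q: θ_0 = M_Q·6.433/EI, so M_Q = 1073/6.433 = 166.7 kN·m (hogging).
Span PQ, ΣM about P with M_Q applied at Q: R_Q^{PQ}·10.8 = 699.8 + 166.7, so R_Q^{PQ} = 80.24 kN and R_P = 97.2 − 80.24 = 16.96 kN.
Span QR, ΣM about R: R_Q^{QR}·8.5 = 549 + 166.7, so R_Q^{QR} = 84.2 kN and R_R = 153.2 − 84.2 = 69.05 kN.
R_Q = 80.24 + 84.2 = 164.4 kN.

R_Q = 164.4 kN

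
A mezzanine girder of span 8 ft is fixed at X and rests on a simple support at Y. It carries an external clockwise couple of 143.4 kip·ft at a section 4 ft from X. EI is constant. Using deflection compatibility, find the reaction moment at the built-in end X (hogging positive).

M_X = -17.93 kip·ft

Remove the prop at Y; the released (primary) structure is a cantilever built in at X.
Free-end deflection of the primary structure under the applied loading (downward +):
  clockwise couple 143.4 at a = 4: M₀a(2L − a)/(2EI) = 3442/EI
Tip deflection under a unit load at Y: L³/(3EI) = 170.7/EI.
Compatibility at Y: δ_0 − R_Y·δ_{YY} = 0, so R_Y = 3442/170.7 = 20.17 kip.
Moment equilibrium about X: M_X = Σ(load moments about X) − R_Y·L = 143.4 − 20.17×8 = -17.93 kip·ft.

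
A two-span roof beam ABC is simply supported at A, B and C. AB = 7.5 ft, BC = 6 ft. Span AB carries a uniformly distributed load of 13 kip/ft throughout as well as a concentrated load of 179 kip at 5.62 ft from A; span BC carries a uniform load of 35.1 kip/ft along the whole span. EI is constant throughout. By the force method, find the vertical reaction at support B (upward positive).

R_B = 361.2 kip

Take M_B as the redundant. Released structure: two simple spans AB and BC with a hinge at B.
End slopes at the hinge B, treating each span as simply supported:
  span AB: UDL 13: wL³/(24EI) = 228.5/EI
  span AB: point load 179 at a = 5.62: Pab(L + a)/(6LEI) = 551.4/EI
  span BC: UDL 35.1: wL³/(24EI) = 315.9/EI
  relative rotation θ_0 = (779.9 + 315.9)/EI = 1096/EI
A unit hogging moment at B produces rotation L₁/(3EI) + L₂/(3EI) = 4.5/EI.
Compatibility: M_B·(L₁+L₂)/(3EI) = θ_0, giving M_B = 243.5 kip·ft (hogging).
Span AB, ΣM about A with M_B applied at B: R_B^{AB}·7.5 = 1372 + 243.5, so R_B^{AB} = 215.3 kip and R_A = 276.5 − 215.3 = 61.15 kip.
Span BC, ΣM about C: R_B^{BC}·6 = 631.8 + 243.5, so R_B^{BC} = 145.9 kip and R_C = 210.6 − 145.9 = 64.71 kip.
R_B = 215.3 + 145.9 = 361.2 kip.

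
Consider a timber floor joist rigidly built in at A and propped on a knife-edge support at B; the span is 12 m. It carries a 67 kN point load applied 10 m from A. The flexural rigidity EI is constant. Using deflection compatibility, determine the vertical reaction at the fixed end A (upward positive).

Remove the prop at B; the released (primary) structure is a cantilever built in at A.
Primary-structure tip deflection at B by superposition:
  point load 67 at a = 10: Pa²(3L − a)/(6EI) = 29033/EI
Tip deflection under a unit load at B: L³/(3EI) = 576/EI.
Compatibility at B: δ_0 − R_B·δ_{BB} = 0, so R_B = 29033/576 = 50.41 kN.
Vertical equilibrium: R_A = ΣP − R_B = 67 − 50.41 = 16.59 kN.

R_A = 16.59 kN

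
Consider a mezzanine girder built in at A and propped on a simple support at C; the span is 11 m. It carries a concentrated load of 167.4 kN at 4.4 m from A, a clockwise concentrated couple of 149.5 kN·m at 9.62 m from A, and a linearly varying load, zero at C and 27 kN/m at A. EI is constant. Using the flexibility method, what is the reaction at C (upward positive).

Remove the prop at C; the released (primary) structure is a cantilever built in at A.
Free-end deflection of the primary structure under the applied loading (downward +):
  point load 167.4 at a = 4.4: Pa²(3L − a)/(6EI) = 15448/EI
  clockwise couple 149.5 at a = 9.62: M₀a(2L − a)/(2EI) = 8902/EI
  triangular load, peak 27 at the fixed end: w₀L⁴/(30EI) = 13177/EI
  δ_0 = 37527/EI
Tip deflection under a unit load at C: L³/(3EI) = 443.7/EI.
Compatibility at C: δ_0 − R_C·δ_{CC} = 0, so R_C = 37527/443.7 = 84.58 kN.

R_C = 84.58 kN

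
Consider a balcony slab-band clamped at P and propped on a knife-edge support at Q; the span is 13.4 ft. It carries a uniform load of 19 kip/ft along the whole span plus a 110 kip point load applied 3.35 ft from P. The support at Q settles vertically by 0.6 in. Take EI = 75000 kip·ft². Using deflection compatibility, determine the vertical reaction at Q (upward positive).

R_Q = 100.3 kip

Release the roller at Q. Primary structure: cantilever fixed at P.
Free-end deflection of the primary structure under the applied loading (downward +):
  UDL 19: wL⁴/(8EI) = 76574/EI
  point load 110 at a = 3.35: Pa²(3L − a)/(6EI) = 7582/EI
  δ_0 = 84156/EI
Flexibility coefficient — unit upward force at Q: δ_{QQ} = L³/(3EI) = 802/EI.
With EI = 75000 kip·ft²: δ_0 = 1.1221 ft and δ_{QQ} = 0.010694 ft/kip.
Compatibility — the beam at Q must follow the support down by 0.05 ft: δ_0 − R_Q·δ_{QQ} = 0.05, so R_Q = (1.1221 − 0.05)/0.010694 = 100.3 kip.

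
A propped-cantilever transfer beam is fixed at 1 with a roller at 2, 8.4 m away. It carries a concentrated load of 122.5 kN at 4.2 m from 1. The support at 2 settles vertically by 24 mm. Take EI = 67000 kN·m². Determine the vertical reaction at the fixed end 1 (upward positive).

Choose R_2 as the redundant. The primary structure is the cantilever fixed at 1.
Free-end deflection of the primary structure under the applied loading (downward +):
  point load 122.5 at a = 4.2: Pa²(3L − a)/(6EI) = 7563/EI
Tip deflection under a unit load at 2: L³/(3EI) = 197.6/EI.
With EI = 67000 kN·m²: δ_0 = 0.11288 m and δ_{22} = 0.002949 m/kN.
Compatibility — the beam at 2 must follow the support down by 0.024 m: δ_0 − R_2·δ_{22} = 0.024, so R_2 = (0.11288 − 0.024)/0.002949 = 30.14 kN.
Vertical equilibrium: R_1 = ΣP − R_2 = 122.5 − 30.14 = 92.36 kN.

R_1 = 92.36 kN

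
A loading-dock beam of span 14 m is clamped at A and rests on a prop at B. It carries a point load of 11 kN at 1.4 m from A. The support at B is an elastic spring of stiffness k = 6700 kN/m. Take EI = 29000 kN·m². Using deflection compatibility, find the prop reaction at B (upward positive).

Release the roller at B. Primary structure: cantilever fixed at A.
Primary-structure tip deflection at B by superposition:
  point load 11 at a = 1.4: Pa²(3L − a)/(6EI) = 145.9/EI
Tip deflection under a unit load at B: L³/(3EI) = 914.7/EI.
With EI = 29000 kN·m²: δ_0 = 0.005031 m and δ_{BB} = 0.03154 m/kN.
Compatibility — the spring shortens by R_B/k under the reaction it provides: δ_0 − R_B·δ_{BB} = R_B/k. With 1/k = 0.000149 m/kN, R_B = δ_0 / (δ_{BB} + 1/k) = 0.005031 / (0.03154 + 0.000149) = 0.1587 kN.

R_B = 0.1587 kN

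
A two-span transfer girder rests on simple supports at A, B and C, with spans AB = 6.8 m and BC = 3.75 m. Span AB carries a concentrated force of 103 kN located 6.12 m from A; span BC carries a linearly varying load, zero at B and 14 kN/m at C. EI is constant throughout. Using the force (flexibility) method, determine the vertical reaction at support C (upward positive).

R_C = 6.119 kN

Insert a hinge at B; M_B is the redundant, and each span becomes simply supported.
Rotations at B on the released spans (each span's end-slope, ×1/EI):
  span AB: point load 103 at a = 6.12: Pab(L + a)/(6LEI) = 135.7/EI
  span BC: triangular load, peak 14: 7w₀L³/(360EI) = 14.36/EI
  relative rotation θ_0 = (135.7 + 14.36)/EI = 150.1/EI
A unit hogging moment at B produces rotation L₁/(3EI) + L₂/(3EI) = 3.517/EI.
Compatibility: M_B·(L₁+L₂)/(3EI) = θ_0, giving M_B = 42.68 kN·m (hogging).
Span BC, ΣM about C: R_B^{BC}·3.75 = 32.81 + 42.68, so R_B^{BC} = 20.13 kN and R_C = 26.25 − 20.13 = 6.119 kN.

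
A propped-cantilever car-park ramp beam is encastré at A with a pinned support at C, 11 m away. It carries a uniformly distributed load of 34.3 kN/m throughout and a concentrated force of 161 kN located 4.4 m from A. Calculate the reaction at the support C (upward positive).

R_C = 175 kN

Remove the prop at C; the released (primary) structure is a cantilever built in at A.
Downward deflection at the released point C due to the loads:
  UDL 34.3: wL⁴/(8EI) = 62773/EI
  point load 161 at a = 4.4: Pa²(3L − a)/(6EI) = 14858/EI
  δ_0 = 77631/EI
Flexibility coefficient — unit upward force at C: δ_{CC} = L³/(3EI) = 443.7/EI.
Compatibility at C: δ_0 − R_C·δ_{CC} = 0, so R_C = 77631/443.7 = 175 kN.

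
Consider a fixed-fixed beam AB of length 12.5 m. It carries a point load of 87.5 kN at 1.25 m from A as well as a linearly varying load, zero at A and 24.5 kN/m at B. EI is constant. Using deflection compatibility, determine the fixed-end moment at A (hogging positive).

Take the two fixed-end moments M_A, M_B as redundants; the released structure is the simple span AB.
End rotations of the released simple span under the applied load (×1/EI):
  at A: point load 87.5 at a = 1.25: Pab(L + b)/(6LEI) = 389.6/EI
  at B: point load 87.5 at a = 1.25: Pab(L + a)/(6LEI) = 225.6/EI
  at A: triangular load, peak 24.5: 7w₀L³/(360EI) = 930.4/EI
  at B: triangular load, peak 24.5: w₀L³/(45EI) = 1063/EI
  θ_A0 = 1320/EI,  θ_B0 = 1289/EI
Flexibility coefficients: a unit moment at one end gives L/(3EI) there and L/(6EI) at the far end, so f₁₁ = f₂₂ = 4.167/EI and f₁₂ = f₂₁ = 2.083/EI.
Compatibility — zero rotation at each built-in end:
  4.167 M_A + 2.083 M_B = 1320
  2.083 M_A + 4.167 M_B = 1289
Solving the pair gives M_A = 216.2 kN·m and M_B = 201.2 kN·m (hogging).

M_A = 216.2 kN·m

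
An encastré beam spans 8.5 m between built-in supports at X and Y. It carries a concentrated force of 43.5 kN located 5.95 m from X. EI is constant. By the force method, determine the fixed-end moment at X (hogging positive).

M_X = 23.29 kN·m

Take the two fixed-end moments M_X, M_Y as redundants; the released structure is the simple span XY.
End rotations of the released simple span under the applied load (×1/EI):
  at X: point load 43.5 at a = 5.95: Pab(L + b)/(6LEI) = 143/EI
  at Y: point load 43.5 at a = 5.95: Pab(L + a)/(6LEI) = 187/EI
  θ_X0 = 143/EI,  θ_Y0 = 187/EI
Flexibility coefficients: a unit moment at one end gives L/(3EI) there and L/(6EI) at the far end, so f₁₁ = f₂₂ = 2.833/EI and f₁₂ = f₂₁ = 1.417/EI.
Compatibility — zero rotation at each built-in end:
  2.833 M_X + 1.417 M_Y = 143
  1.417 M_X + 2.833 M_Y = 187
Solving the pair gives M_X = 23.29 kN·m and M_Y = 54.35 kN·m (hogging).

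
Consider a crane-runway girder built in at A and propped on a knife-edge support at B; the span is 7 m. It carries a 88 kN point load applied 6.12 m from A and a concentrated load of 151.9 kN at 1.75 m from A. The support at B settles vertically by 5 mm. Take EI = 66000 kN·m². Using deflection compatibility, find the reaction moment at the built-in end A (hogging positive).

Take the reaction at B as the redundant and release it; the primary structure is a cantilever fixed at A.
Primary-structure tip deflection at B by superposition:
  point load 88 at a = 6.12: Pa²(3L − a)/(6EI) = 8174/EI
  point load 151.9 at a = 1.75: Pa²(3L − a)/(6EI) = 1492/EI
  δ_0 = 9667/EI
Tip deflection under a unit load at B: L³/(3EI) = 114.3/EI.
With EI = 66000 kN·m²: δ_0 = 0.14646 m and δ_{BB} = 0.001732 m/kN.
Compatibility — the beam at B must follow the support down by 0.005 m: δ_0 − R_B·δ_{BB} = 0.005, so R_B = (0.14646 − 0.005)/0.001732 = 81.66 kN.
Moment equilibrium about A: M_A = Σ(load moments about A) − R_B·L = 804.4 − 81.66×7 = 232.8 kN·m.

M_A = 232.8 kN·m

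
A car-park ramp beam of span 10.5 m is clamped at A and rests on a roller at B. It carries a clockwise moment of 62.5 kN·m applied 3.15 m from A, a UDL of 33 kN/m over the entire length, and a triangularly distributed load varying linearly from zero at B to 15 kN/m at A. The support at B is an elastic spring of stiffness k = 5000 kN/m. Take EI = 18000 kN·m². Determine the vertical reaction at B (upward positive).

Choose R_B as the redundant. The primary structure is the cantilever fixed at A.
Free-end deflection of the primary structure under the applied loading (downward +):
  clockwise couple 62.5 at a = 3.15: M₀a(2L − a)/(2EI) = 1757/EI
  UDL 33: wL⁴/(8EI) = 50140/EI
  triangular load, peak 15 at the fixed end: w₀L⁴/(30EI) = 6078/EI
  δ_0 = 57974/EI
Flexibility coefficient — unit upward force at B: δ_{BB} = L³/(3EI) = 385.9/EI.
With EI = 18000 kN·m²: δ_0 = 3.2208 m and δ_{BB} = 0.021438 m/kN.
Compatibility — the spring shortens by R_B/k under the reaction it provides: δ_0 − R_B·δ_{BB} = R_B/k. With 1/k = 0.0002 m/kN, R_B = δ_0 / (δ_{BB} + 1/k) = 3.2208 / (0.021438 + 0.0002) = 148.9 kN.

R_B = 148.9 kN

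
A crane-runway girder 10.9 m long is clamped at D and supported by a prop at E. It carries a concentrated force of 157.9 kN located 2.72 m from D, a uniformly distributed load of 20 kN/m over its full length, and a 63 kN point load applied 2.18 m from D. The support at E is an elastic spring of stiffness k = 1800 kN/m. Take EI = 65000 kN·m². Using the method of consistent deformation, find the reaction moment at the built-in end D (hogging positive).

Choose R_E as the redundant. The primary structure is the cantilever fixed at D.
Free-end deflection of the primary structure under the applied loading (downward +):
  point load 157.9 at a = 2.72: Pa²(3L − a)/(6EI) = 5837/EI
  UDL 20: wL⁴/(8EI) = 35290/EI
  point load 63 at a = 2.18: Pa²(3L − a)/(6EI) = 1523/EI
  δ_0 = 42650/EI
Tip deflection under a unit load at E: L³/(3EI) = 431.7/EI.
With EI = 65000 kN·m²: δ_0 = 0.65615 m and δ_{EE} = 0.006641 m/kN.
Compatibility — the spring shortens by R_E/k under the reaction it provides: δ_0 − R_E·δ_{EE} = R_E/k. With 1/k = 0.000556 m/kN, R_E = δ_0 / (δ_{EE} + 1/k) = 0.65615 / (0.006641 + 0.000556) = 91.17 kN.
Moment equilibrium about D: M_D = Σ(load moments about D) − R_E·L = 1755 − 91.17×10.9 = 761.1 kN·m.

M_D = 761.1 kN·m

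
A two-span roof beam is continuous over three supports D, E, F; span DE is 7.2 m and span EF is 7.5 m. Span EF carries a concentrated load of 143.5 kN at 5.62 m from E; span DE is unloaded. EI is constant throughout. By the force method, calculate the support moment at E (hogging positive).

Release continuity at E by inserting a hinge; the redundant is the internal moment M_E. The primary structure is two simply-supported spans DE and EF.
Rotations at E on the released spans (each span's end-slope, ×1/EI):
  span EF: point load 143.5 at a = 5.62: Pab(L + b)/(6LEI) = 316/EI
  relative rotation θ_0 = (0 + 316)/EI = 316/EI
A unit hogging moment at E produces rotation L₁/(3EI) + L₂/(3EI) = 4.9/EI.
Compatibility: M_E·(L₁+L₂)/(3EI) = θ_0, giving M_E = 64.5 kN·m (hogging).

M_E = 64.5 kN·m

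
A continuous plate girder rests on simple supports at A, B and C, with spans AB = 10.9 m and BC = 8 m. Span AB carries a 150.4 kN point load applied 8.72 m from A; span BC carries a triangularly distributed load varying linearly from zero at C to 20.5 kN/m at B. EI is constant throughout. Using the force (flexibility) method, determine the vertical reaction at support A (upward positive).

R_A = 14.19 kN

Release continuity at B by inserting a hinge; the redundant is the internal moment M_B. The primary structure is two simply-supported spans AB and BC.
Discontinuity in slope at B on the released structure — sum the simple-span end rotations:
  span AB: point load 150.4 at a = 8.72: Pab(L + a)/(6LEI) = 857.7/EI
  span BC: triangular load, peak 20.5: w₀L³/(45EI) = 233.2/EI
  relative rotation θ_0 = (857.7 + 233.2)/EI = 1091/EI
A unit hogging moment at B produces rotation L₁/(3EI) + L₂/(3EI) = 6.3/EI.
Compatibility: M_B·(L₁+L₂)/(3EI) = θ_0, giving M_B = 173.2 kN·m (hogging).
Span AB, ΣM about A with M_B applied at B: R_B^{AB}·10.9 = 1311 + 173.2, so R_B^{AB} = 136.2 kN and R_A = 150.4 − 136.2 = 14.19 kN.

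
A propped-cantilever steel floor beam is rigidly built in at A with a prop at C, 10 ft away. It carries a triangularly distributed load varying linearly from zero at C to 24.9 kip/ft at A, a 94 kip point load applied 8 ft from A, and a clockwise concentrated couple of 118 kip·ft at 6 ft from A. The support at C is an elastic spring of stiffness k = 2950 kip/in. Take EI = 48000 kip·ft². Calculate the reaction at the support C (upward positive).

R_C = 105.5 kip

Release the roller at C. Primary structure: cantilever fixed at A.
Downward deflection at the released point C due to the loads:
  triangular load, peak 24.9 at the fixed end: w₀L⁴/(30EI) = 8300/EI
  point load 94 at a = 8: Pa²(3L − a)/(6EI) = 22059/EI
  clockwise couple 118 at a = 6: M₀a(2L − a)/(2EI) = 4956/EI
  δ_0 = 35315/EI
Flexibility coefficient — unit upward force at C: δ_{CC} = L³/(3EI) = 333.3/EI.
With EI = 48000 kip·ft²: δ_0 = 0.73572 ft and δ_{CC} = 0.006944 ft/kip.
Compatibility — the spring shortens by R_C/k under the reaction it provides: δ_0 − R_C·δ_{CC} = R_C/k. With 1/k = 1/(2950×12) ft/kip = 0.000028 ft/kip, R_C = δ_0 / (δ_{CC} + 1/k) = 0.73572 / (0.006944 + 0.000028) = 105.5 kip.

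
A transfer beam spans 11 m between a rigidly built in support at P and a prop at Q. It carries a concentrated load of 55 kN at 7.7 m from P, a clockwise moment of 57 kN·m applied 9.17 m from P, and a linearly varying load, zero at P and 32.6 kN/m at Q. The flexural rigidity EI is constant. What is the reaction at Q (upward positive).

R_Q = 137.2 kN

Remove the prop at Q; the released (primary) structure is a cantilever built in at P.
Deflection at Q on the released cantilever, summing each load's contribution:
  point load 55 at a = 7.7: Pa²(3L − a)/(6EI) = 13750/EI
  clockwise couple 57 at a = 9.17: M₀a(2L − a)/(2EI) = 3353/EI
  triangular load, peak 32.6 at the free end: 11w₀L⁴/(120EI) = 43752/EI
  δ_0 = 60856/EI
Flexibility coefficient — unit upward force at Q: δ_{QQ} = L³/(3EI) = 443.7/EI.
The prop prevents deflection at Q: R_Q = δ_0/δ_{QQ} = 60856/443.7 = 137.2 kN.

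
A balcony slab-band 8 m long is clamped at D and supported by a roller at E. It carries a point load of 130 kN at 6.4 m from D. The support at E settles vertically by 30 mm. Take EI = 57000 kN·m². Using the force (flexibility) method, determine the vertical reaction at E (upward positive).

Release the roller at E. Primary structure: cantilever fixed at D.
Free-end deflection of the primary structure under the applied loading (downward +):
  point load 130 at a = 6.4: Pa²(3L − a)/(6EI) = 15619/EI
Tip deflection under a unit load at E: L³/(3EI) = 170.7/EI.
With EI = 57000 kN·m²: δ_0 = 0.27402 m and δ_{EE} = 0.002994 m/kN.
Compatibility — the beam at E must follow the support down by 0.03 m: δ_0 − R_E·δ_{EE} = 0.03, so R_E = (0.27402 − 0.03)/0.002994 = 81.5 kN.

R_E = 81.5 kN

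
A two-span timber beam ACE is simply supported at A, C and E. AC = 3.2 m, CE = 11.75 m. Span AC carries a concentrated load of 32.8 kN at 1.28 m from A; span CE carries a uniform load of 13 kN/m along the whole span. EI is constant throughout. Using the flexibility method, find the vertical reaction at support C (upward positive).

Insert a hinge at C; M_C is the redundant, and each span becomes simply supported.
Discontinuity in slope at C on the released structure — sum the simple-span end rotations:
  span AC: point load 32.8 at a = 1.28: Pab(L + a)/(6LEI) = 18.81/EI
  span CE: UDL 13: wL³/(24EI) = 878.7/EI
  relative rotation θ_0 = (18.81 + 878.7)/EI = 897.5/EI
A unit hogging moment at C produces rotation L₁/(3EI) + L₂/(3EI) = 4.983/EI.
Compatibility: M_C·(L₁+L₂)/(3EI) = θ_0, giving M_C = 180.1 kN·m (hogging).
Span AC, ΣM about A with M_C applied at C: R_C^{AC}·3.2 = 41.98 + 180.1, so R_C^{AC} = 69.4 kN and R_A = 32.8 − 69.4 = -36.6 kN.
Span CE, ΣM about E: R_C^{CE}·11.75 = 897.4 + 180.1, so R_C^{CE} = 91.7 kN and R_E = 152.8 − 91.7 = 61.05 kN.
R_C = 69.4 + 91.7 = 161.1 kN.

R_C = 161.1 kN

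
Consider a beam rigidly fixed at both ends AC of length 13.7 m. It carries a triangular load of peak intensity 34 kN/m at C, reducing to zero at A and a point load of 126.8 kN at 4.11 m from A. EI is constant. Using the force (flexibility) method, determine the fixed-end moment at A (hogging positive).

M_A = 468.1 kN·m

Take the two fixed-end moments M_A, M_C as redundants; the released structure is the simple span AC.
On the primary (simply-supported) span, the end slopes from the loading are:
  at A: triangular load, peak 34: 7w₀L³/(360EI) = 1700/EI
  at C: triangular load, peak 34: w₀L³/(45EI) = 1943/EI
  at A: point load 126.8 at a = 4.11: Pab(L + b)/(6LEI) = 1416/EI
  at C: point load 126.8 at a = 4.11: Pab(L + a)/(6LEI) = 1083/EI
  θ_A0 = 3116/EI,  θ_C0 = 3026/EI
Flexibility coefficients: a unit moment at one end gives L/(3EI) there and L/(6EI) at the far end, so f₁₁ = f₂₂ = 4.567/EI and f₁₂ = f₂₁ = 2.283/EI.
Compatibility — zero rotation at each built-in end:
  4.567 M_A + 2.283 M_C = 3116
  2.283 M_A + 4.567 M_C = 3026
Solving the pair gives M_A = 468.1 kN·m and M_C = 428.5 kN·m (hogging).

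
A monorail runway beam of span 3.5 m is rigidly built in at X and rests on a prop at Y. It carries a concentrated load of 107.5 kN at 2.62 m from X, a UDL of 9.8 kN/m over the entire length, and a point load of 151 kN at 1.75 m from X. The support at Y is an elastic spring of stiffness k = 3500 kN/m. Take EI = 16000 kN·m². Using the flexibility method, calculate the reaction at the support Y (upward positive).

Release the roller at Y. Primary structure: cantilever fixed at X.
Free-end deflection of the primary structure under the applied loading (downward +):
  point load 107.5 at a = 2.62: Pa²(3L − a)/(6EI) = 969.1/EI
  UDL 9.8: wL⁴/(8EI) = 183.8/EI
  point load 151 at a = 1.75: Pa²(3L − a)/(6EI) = 674.4/EI
  δ_0 = 1827/EI
Flexibility coefficient — unit upward force at Y: δ_{YY} = L³/(3EI) = 14.29/EI.
With EI = 16000 kN·m²: δ_0 = 0.11421 m and δ_{YY} = 0.000893 m/kN.
Compatibility — the spring shortens by R_Y/k under the reaction it provides: δ_0 − R_Y·δ_{YY} = R_Y/k. With 1/k = 0.000286 m/kN, R_Y = δ_0 / (δ_{YY} + 1/k) = 0.11421 / (0.000893 + 0.000286) = 96.87 kN.

R_Y = 96.87 kN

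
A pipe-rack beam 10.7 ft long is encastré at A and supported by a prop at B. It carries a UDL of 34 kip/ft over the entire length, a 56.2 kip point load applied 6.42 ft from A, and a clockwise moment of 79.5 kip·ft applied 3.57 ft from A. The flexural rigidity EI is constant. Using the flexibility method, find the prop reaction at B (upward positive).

R_B = 166.9 kip

Take the reaction at B as the redundant and release it; the primary structure is a cantilever fixed at A.
Downward deflection at the released point B due to the loads:
  UDL 34: wL⁴/(8EI) = 55709/EI
  point load 56.2 at a = 6.42: Pa²(3L − a)/(6EI) = 9914/EI
  clockwise couple 79.5 at a = 3.57: M₀a(2L − a)/(2EI) = 2530/EI
  δ_0 = 68153/EI
Flexibility coefficient — unit upward force at B: δ_{BB} = L³/(3EI) = 408.3/EI.
Compatibility at B: δ_0 − R_B·δ_{BB} = 0, so R_B = 68153/408.3 = 166.9 kip.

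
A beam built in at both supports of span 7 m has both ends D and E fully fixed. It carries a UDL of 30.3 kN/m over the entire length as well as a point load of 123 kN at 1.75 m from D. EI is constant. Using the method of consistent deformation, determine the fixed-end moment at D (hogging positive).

Release both end moments; the primary structure is a simply-supported span DE with redundants M_D and M_E.
Simple-span end rotations at D and E under the given loads:
  at D: UDL 30.3: wL³/(24EI) = 433/EI
  at E: UDL 30.3: wL³/(24EI) = 433/EI
  at D: point load 123 at a = 1.75: Pab(L + b)/(6LEI) = 329.6/EI
  at E: point load 123 at a = 1.75: Pab(L + a)/(6LEI) = 235.4/EI
  θ_D0 = 762.6/EI,  θ_E0 = 668.5/EI
Flexibility coefficients: a unit moment at one end gives L/(3EI) there and L/(6EI) at the far end, so f₁₁ = f₂₂ = 2.333/EI and f₁₂ = f₂₁ = 1.167/EI.
Compatibility — zero rotation at each built-in end:
  2.333 M_D + 1.167 M_E = 762.6
  1.167 M_D + 2.333 M_E = 668.5
Solving the pair gives M_D = 244.8 kN·m and M_E = 164.1 kN·m (hogging).

M_D = 244.8 kN·m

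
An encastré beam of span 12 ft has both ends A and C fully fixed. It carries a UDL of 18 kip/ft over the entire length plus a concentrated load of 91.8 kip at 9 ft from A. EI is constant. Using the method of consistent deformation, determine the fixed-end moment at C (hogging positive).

Release both end moments; the primary structure is a simply-supported span AC with redundants M_A and M_C.
End rotations of the released simple span under the applied load (×1/EI):
  at A: UDL 18: wL³/(24EI) = 1296/EI
  at C: UDL 18: wL³/(24EI) = 1296/EI
  at A: point load 91.8 at a = 9: Pab(L + b)/(6LEI) = 516.4/EI
  at C: point load 91.8 at a = 9: Pab(L + a)/(6LEI) = 722.9/EI
  θ_A0 = 1812/EI,  θ_C0 = 2019/EI
Flexibility coefficients: a unit moment at one end gives L/(3EI) there and L/(6EI) at the far end, so f₁₁ = f₂₂ = 4/EI and f₁₂ = f₂₁ = 2/EI.
Compatibility — zero rotation at each built-in end:
  4 M_A + 2 M_C = 1812
  2 M_A + 4 M_C = 2019
Solving the pair gives M_A = 267.6 kip·ft and M_C = 370.9 kip·ft (hogging).

M_C = 370.9 kip·ft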